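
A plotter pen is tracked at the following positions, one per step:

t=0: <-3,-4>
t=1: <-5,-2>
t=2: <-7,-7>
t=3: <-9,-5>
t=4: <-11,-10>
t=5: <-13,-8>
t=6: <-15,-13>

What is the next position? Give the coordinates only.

Differencing gives <-2,+2>, <-2,-5>, <-2,+2>, <-2,-5>, <-2,+2>, <-2,-5>. This is the pattern <-2,+2>, <-2,-5> repeated.
step 7: apply <-2,+2> → <-17,-11>

<-17,-11>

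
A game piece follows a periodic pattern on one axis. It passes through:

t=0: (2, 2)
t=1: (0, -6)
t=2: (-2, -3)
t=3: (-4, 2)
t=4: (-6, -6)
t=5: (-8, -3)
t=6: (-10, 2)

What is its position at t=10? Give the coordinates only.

(-18, -6)

The first coordinate changes by -2 each step, so at step 10 it is 2 + 10·(-2) = -18.
The second coordinate repeats the cycle [2, -6, -3] with period 3; step 10 mod 3 = 1, giving -6.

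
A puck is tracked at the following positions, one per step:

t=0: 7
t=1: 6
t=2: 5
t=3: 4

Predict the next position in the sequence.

3

Each step adds -1 to the position.
step 4: 4 − 1 → 3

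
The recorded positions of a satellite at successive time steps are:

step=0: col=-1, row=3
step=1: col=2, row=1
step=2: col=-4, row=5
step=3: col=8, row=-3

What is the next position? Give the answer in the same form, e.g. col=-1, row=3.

col=-16, row=13

The jumps are (+3, -2), (-6, +4), (+12, -8) — a geometric progression with ratio -2.
step 4: col=8, row=-3 + (-24, +16) → col=-16, row=13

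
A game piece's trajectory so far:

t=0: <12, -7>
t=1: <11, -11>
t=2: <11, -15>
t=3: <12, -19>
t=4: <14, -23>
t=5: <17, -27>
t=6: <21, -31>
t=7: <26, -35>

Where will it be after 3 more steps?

<47, -47>

First differences are <-1, -4>, <+0, -4>, <+1, -4>, <+2, -4>, <+3, -4>, <+4, -4>, <+5, -4>; their common second difference is <+1, +0> (constant acceleration).
step 8: <26, -35> + <+6, -4> → <32, -39>
step 9: <32, -39> + <+7, -4> → <39, -43>
step 10: <39, -43> + <+8, -4> → <47, -47>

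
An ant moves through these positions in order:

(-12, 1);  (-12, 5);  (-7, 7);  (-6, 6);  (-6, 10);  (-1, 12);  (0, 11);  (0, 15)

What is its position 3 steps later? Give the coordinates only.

(6, 20)

Differencing gives (+0, +4), (+5, +2), (+1, -1), (+0, +4), (+5, +2), (+1, -1), (+0, +4). This is the pattern (+0, +4), (+5, +2), (+1, -1) repeated.
step 8: apply (+5, +2) → (5, 17)
step 9: apply (+1, -1) → (6, 16)
step 10: apply (+0, +4) → (6, 20)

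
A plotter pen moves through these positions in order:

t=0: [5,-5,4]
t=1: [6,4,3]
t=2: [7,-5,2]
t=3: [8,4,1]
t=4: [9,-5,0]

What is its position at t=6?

[11,-5,-2]

The first coordinate changes by +1 each step, so at step 6 it is 5 + 6·(1) = 11.
The second coordinate repeats the cycle [-5, 4] with period 2; step 6 mod 2 = 0, giving -5.
The third coordinate changes by -1 each step, so at step 6 it is 4 + 6·(-1) = -2.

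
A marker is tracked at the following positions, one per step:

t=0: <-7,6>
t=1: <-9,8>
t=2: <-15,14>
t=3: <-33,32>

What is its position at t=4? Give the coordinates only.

The jumps are <-2,+2>, <-6,+6>, <-18,+18> — a geometric progression with ratio 3.
step 4: <-33,32> + <-54,+54> → <-87,86>

<-87,86>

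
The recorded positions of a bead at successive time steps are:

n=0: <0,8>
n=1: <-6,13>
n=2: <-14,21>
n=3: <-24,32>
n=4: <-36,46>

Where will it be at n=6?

<-66,83>

Successive displacements: <-6,+5>, <-8,+8>, <-10,+11>, <-12,+14> — each changes by <-2,+3>.
step 5: <-36,46> + <-14,+17> → <-50,63>
step 6: <-50,63> + <-16,+20> → <-66,83>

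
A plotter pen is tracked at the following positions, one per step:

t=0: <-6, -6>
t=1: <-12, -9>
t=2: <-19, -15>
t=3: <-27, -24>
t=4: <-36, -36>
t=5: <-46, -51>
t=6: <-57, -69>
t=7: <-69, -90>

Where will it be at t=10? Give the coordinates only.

<-111, -171>

Successive displacements: <-6, -3>, <-7, -6>, <-8, -9>, <-9, -12>, <-10, -15>, <-11, -18>, <-12, -21> — each changes by <-1, -3>.
step 8: <-69, -90> + <-13, -24> → <-82, -114>
step 9: <-82, -114> + <-14, -27> → <-96, -141>
step 10: <-96, -141> + <-15, -30> → <-111, -171>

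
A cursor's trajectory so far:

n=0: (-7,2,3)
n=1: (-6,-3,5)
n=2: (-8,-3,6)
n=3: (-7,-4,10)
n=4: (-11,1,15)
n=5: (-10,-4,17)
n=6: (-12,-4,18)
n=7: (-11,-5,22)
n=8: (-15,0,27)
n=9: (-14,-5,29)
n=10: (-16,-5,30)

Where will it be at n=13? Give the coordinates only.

(-18,-6,41)

Differencing gives (+1,-5,+2), (-2,+0,+1), (+1,-1,+4), (-4,+5,+5), (+1,-5,+2), (-2,+0,+1), (+1,-1,+4), (-4,+5,+5), (+1,-5,+2), (-2,+0,+1). This is the pattern (+1,-5,+2), (-2,+0,+1), (+1,-1,+4), (-4,+5,+5) repeated.
step 11: apply (+1,-1,+4) → (-15,-6,34)
step 12: apply (-4,+5,+5) → (-19,-1,39)
step 13: apply (+1,-5,+2) → (-18,-6,41)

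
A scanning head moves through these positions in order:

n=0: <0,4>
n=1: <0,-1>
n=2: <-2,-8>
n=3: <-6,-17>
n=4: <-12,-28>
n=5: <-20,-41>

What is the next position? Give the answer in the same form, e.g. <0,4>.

Successive displacements: <+0,-5>, <-2,-7>, <-4,-9>, <-6,-11>, <-8,-13> — each changes by <-2,-2>.
step 6: <-20,-41> + <-10,-15> → <-30,-56>

<-30,-56>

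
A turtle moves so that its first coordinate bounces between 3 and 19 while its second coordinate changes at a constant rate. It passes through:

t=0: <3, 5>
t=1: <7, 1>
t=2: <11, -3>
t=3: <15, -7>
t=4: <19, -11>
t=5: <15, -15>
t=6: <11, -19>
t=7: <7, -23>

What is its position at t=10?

The first coordinate reflects between 3 and 19, moving 4 per step.
  step 8: 7 → 3
  step 9: 3 → 7
  step 10: 7 → 11
The second coordinate changes by -4 each step: at step 10 it is -35.

<11, -35>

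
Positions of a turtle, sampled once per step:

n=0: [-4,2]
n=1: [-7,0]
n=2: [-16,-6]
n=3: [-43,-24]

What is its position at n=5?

Step-to-step displacements: [-3,-2], [-9,-6], [-27,-18]; each is 3× the previous.
step 4: [-43,-24] + [-81,-54] → [-124,-78]
step 5: [-124,-78] + [-243,-162] → [-367,-240]

[-367,-240]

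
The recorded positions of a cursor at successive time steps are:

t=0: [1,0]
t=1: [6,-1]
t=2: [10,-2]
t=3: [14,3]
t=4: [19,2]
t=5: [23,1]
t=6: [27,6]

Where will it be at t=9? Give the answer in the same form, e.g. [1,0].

[40,9]

Differencing gives [+5,-1], [+4,-1], [+4,+5], [+5,-1], [+4,-1], [+4,+5]. This is the pattern [+5,-1], [+4,-1], [+4,+5] repeated.
step 7: apply [+5,-1] → [32,5]
step 8: apply [+4,-1] → [36,4]
step 9: apply [+4,+5] → [40,9]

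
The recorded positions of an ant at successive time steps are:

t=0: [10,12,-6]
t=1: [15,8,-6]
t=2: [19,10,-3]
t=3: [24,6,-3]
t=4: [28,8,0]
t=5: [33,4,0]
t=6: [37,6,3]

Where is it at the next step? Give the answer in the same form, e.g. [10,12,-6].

[42,2,3]

The moves between consecutive positions are [+5,-4,+0], [+4,+2,+3], [+5,-4,+0], [+4,+2,+3], [+5,-4,+0], [+4,+2,+3]; they repeat the 2-cycle [[+5,-4,+0], [+4,+2,+3]].
step 7: apply [+5,-4,+0] → [42,2,3]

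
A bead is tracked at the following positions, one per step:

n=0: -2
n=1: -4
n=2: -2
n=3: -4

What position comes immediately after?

-2

The jumps are -2, +2, -2 — a geometric progression with ratio -1.
step 4: -4 + 2 → -2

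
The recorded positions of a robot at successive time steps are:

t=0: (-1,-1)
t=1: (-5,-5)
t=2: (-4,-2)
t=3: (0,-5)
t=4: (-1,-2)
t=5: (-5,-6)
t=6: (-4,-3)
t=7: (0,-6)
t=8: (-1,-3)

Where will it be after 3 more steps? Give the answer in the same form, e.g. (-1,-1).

(0,-7)

Differencing gives (-4,-4), (+1,+3), (+4,-3), (-1,+3), (-4,-4), (+1,+3), (+4,-3), (-1,+3). This is the pattern (-4,-4), (+1,+3), (+4,-3), (-1,+3) repeated.
step 9: apply (-4,-4) → (-5,-7)
step 10: apply (+1,+3) → (-4,-4)
step 11: apply (+4,-3) → (0,-7)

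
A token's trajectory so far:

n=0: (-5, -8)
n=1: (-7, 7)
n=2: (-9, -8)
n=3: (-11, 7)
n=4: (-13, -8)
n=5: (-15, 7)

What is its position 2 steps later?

(-19, 7)

The first coordinate changes by -2 each step, so at step 7 it is -5 + 7·(-2) = -19.
The second coordinate repeats the cycle [-8, 7] with period 2; step 7 mod 2 = 1, giving 7.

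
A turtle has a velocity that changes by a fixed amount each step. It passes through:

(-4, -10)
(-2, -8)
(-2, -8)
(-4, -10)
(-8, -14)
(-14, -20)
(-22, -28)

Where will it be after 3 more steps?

(-58, -64)

First differences are (+2, +2), (+0, +0), (-2, -2), (-4, -4), (-6, -6), (-8, -8); their common second difference is (-2, -2) (constant acceleration).
step 7: (-22, -28) + (-10, -10) → (-32, -38)
step 8: (-32, -38) + (-12, -12) → (-44, -50)
step 9: (-44, -50) + (-14, -14) → (-58, -64)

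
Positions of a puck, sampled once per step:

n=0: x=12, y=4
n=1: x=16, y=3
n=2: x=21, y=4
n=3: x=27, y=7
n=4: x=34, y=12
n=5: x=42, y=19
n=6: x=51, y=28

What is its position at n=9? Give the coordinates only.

x=84, y=67

Taking differences between consecutive positions: (+4, -1), (+5, +1), (+6, +3), (+7, +5), (+8, +7), (+9, +9). These grow by (+1, +2) each step.
step 7: x=51, y=28 + (+10, +11) → x=61, y=39
step 8: x=61, y=39 + (+11, +13) → x=72, y=52
step 9: x=72, y=52 + (+12, +15) → x=84, y=67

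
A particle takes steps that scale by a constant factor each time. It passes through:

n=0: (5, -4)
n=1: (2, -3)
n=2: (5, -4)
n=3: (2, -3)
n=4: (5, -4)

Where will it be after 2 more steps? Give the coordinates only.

(5, -4)

The jumps are (-3, +1), (+3, -1), (-3, +1), (+3, -1) — a geometric progression with ratio -1.
step 5: (5, -4) + (-3, +1) → (2, -3)
step 6: (2, -3) + (+3, -1) → (5, -4)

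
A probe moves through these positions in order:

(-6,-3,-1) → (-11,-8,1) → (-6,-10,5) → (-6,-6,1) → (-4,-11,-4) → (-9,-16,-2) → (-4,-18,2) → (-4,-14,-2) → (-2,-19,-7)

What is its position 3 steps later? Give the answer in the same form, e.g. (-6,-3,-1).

Differencing gives (-5,-5,+2), (+5,-2,+4), (+0,+4,-4), (+2,-5,-5), (-5,-5,+2), (+5,-2,+4), (+0,+4,-4), (+2,-5,-5). This is the pattern (-5,-5,+2), (+5,-2,+4), (+0,+4,-4), (+2,-5,-5) repeated.
step 9: apply (-5,-5,+2) → (-7,-24,-5)
step 10: apply (+5,-2,+4) → (-2,-26,-1)
step 11: apply (+0,+4,-4) → (-2,-22,-5)

(-2,-22,-5)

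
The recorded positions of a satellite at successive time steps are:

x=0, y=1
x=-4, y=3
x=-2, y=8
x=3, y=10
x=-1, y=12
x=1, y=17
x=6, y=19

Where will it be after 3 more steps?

The moves between consecutive positions are (-4,+2), (+2,+5), (+5,+2), (-4,+2), (+2,+5), (+5,+2); they repeat the 3-cycle [(-4,+2), (+2,+5), (+5,+2)].
step 7: apply (-4,+2) → x=2, y=21
step 8: apply (+2,+5) → x=4, y=26
step 9: apply (+5,+2) → x=9, y=28

x=9, y=28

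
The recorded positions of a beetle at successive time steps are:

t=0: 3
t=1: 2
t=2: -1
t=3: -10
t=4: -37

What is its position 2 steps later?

The jumps are -1, -3, -9, -27 — a geometric progression with ratio 3.
step 5: -37 − 81 → -118
step 6: -118 − 243 → -361

-361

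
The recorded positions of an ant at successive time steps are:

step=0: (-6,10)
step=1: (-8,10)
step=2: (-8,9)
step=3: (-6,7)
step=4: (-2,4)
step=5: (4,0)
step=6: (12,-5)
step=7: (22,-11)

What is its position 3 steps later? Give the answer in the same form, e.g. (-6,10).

(64,-35)

Successive displacements: (-2,+0), (+0,-1), (+2,-2), (+4,-3), (+6,-4), (+8,-5), (+10,-6) — each changes by (+2,-1).
step 8: (22,-11) + (+12,-7) → (34,-18)
step 9: (34,-18) + (+14,-8) → (48,-26)
step 10: (48,-26) + (+16,-9) → (64,-35)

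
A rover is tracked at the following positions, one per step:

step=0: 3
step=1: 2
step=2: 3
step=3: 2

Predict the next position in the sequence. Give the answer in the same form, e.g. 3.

3

Step-to-step displacements: -1, +1, -1; each is -1× the previous.
step 4: 2 + 1 → 3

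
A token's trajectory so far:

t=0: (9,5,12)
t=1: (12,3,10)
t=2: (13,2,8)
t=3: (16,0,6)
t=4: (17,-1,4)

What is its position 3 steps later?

Differencing gives (+3,-2,-2), (+1,-1,-2), (+3,-2,-2), (+1,-1,-2). This is the pattern (+3,-2,-2), (+1,-1,-2) repeated.
step 5: apply (+3,-2,-2) → (20,-3,2)
step 6: apply (+1,-1,-2) → (21,-4,0)
step 7: apply (+3,-2,-2) → (24,-6,-2)

(24,-6,-2)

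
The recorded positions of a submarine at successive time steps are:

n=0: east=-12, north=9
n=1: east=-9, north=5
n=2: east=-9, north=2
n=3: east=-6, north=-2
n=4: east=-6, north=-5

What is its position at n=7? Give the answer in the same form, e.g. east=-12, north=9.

east=0, north=-16

Step-to-step displacements: (+3, -4), (+0, -3), (+3, -4), (+0, -3) — a repeating cycle of length 2.
step 5: apply (+3, -4) → east=-3, north=-9
step 6: apply (+0, -3) → east=-3, north=-12
step 7: apply (+3, -4) → east=0, north=-16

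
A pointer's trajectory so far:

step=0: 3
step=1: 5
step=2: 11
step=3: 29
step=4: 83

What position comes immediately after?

245

Step-to-step displacements: +2, +6, +18, +54; each is 3× the previous.
step 5: 83 + 162 → 245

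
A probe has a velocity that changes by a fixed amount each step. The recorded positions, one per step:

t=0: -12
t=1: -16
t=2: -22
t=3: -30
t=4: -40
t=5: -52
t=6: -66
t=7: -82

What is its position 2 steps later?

First differences are -4, -6, -8, -10, -12, -14, -16; their common second difference is -2 (constant acceleration).
step 8: -82 − 18 → -100
step 9: -100 − 20 → -120

-120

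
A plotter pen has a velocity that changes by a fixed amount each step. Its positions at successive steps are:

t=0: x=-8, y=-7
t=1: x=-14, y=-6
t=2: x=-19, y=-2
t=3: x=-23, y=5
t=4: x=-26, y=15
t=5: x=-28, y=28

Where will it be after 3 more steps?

x=-28, y=85

First differences are (-6, +1), (-5, +4), (-4, +7), (-3, +10), (-2, +13); their common second difference is (+1, +3) (constant acceleration).
step 6: x=-28, y=28 + (-1, +16) → x=-29, y=44
step 7: x=-29, y=44 + (+0, +19) → x=-29, y=63
step 8: x=-29, y=63 + (+1, +22) → x=-28, y=85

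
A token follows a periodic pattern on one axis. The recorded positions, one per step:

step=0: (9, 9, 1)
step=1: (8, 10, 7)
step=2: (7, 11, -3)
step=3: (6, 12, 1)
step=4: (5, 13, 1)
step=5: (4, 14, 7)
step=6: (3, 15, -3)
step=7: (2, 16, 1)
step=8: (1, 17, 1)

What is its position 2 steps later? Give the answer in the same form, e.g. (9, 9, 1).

(-1, 19, -3)

The first coordinate changes by -1 each step, so at step 10 it is 9 + 10·(-1) = -1.
The second coordinate changes by +1 each step, so at step 10 it is 9 + 10·(1) = 19.
The third coordinate repeats the cycle [1, 7, -3, 1] with period 4; step 10 mod 4 = 2, giving -3.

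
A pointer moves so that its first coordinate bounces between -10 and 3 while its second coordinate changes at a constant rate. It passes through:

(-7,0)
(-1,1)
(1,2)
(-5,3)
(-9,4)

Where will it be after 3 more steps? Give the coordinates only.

(-3,7)

The first coordinate travels 6 per step and bounces off the walls at -10 and 3.
  step 5: -9 → -3
  step 6: -3 → 3
  step 7: 3 → -3
The second coordinate changes by +1 each step: at step 7 it is 7.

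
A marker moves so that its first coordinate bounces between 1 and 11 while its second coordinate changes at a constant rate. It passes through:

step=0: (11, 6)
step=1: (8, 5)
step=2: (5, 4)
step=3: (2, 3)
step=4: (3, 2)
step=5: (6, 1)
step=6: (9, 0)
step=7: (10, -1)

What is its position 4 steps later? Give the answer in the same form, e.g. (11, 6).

(4, -5)

The first coordinate travels 3 per step and bounces off the walls at 1 and 11.
  step 8: 10 → 7
  step 9: 7 → 4
  step 10: 4 → 1
  step 11: 1 → 4
The second coordinate changes by -1 each step: at step 11 it is -5.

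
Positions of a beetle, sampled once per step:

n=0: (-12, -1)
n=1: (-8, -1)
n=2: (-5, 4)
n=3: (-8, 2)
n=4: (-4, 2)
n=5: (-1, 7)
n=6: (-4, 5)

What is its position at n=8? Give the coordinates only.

(3, 10)

Differencing gives (+4, +0), (+3, +5), (-3, -2), (+4, +0), (+3, +5), (-3, -2). This is the pattern (+4, +0), (+3, +5), (-3, -2) repeated.
step 7: apply (+4, +0) → (0, 5)
step 8: apply (+3, +5) → (3, 10)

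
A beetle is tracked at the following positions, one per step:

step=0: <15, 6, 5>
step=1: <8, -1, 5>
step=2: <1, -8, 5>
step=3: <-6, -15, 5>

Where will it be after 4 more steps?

<-34, -43, 5>

Constant displacement of <-7, -7, +0> per step.
step 4: <-6, -15, 5> + <-7, -7, +0> → <-13, -22, 5>
step 5: <-13, -22, 5> + <-7, -7, +0> → <-20, -29, 5>
step 6: <-20, -29, 5> + <-7, -7, +0> → <-27, -36, 5>
step 7: <-27, -36, 5> + <-7, -7, +0> → <-34, -43, 5>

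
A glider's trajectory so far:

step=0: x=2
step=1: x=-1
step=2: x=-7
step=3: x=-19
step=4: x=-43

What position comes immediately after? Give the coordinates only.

Consecutive displacements -3, -6, -12, -24 scale by a factor of 2 each step.
step 5: -43 − 48 → x=-91

x=-91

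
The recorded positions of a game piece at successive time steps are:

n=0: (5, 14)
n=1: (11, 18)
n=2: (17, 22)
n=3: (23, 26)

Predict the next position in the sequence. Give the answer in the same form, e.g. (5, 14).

(29, 30)

Each step adds (+6, +4) to the position.
step 4: (23, 26) + (+6, +4) → (29, 30)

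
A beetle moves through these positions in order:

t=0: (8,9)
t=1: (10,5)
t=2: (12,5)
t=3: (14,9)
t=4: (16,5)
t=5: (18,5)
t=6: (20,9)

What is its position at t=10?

First: linear, +2 per step → 28 at step 10.
Second: cycles through 9, 5, 5 every 3 steps. Step 10 lands at position 1 of the cycle → 5.

(28,5)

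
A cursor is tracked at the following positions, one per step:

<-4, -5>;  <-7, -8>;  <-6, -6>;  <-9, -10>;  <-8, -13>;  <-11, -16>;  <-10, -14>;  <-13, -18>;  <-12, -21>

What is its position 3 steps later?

<-17, -26>

Step-to-step displacements: <-3, -3>, <+1, +2>, <-3, -4>, <+1, -3>, <-3, -3>, <+1, +2>, <-3, -4>, <+1, -3> — a repeating cycle of length 4.
step 9: apply <-3, -3> → <-15, -24>
step 10: apply <+1, +2> → <-14, -22>
step 11: apply <-3, -4> → <-17, -26>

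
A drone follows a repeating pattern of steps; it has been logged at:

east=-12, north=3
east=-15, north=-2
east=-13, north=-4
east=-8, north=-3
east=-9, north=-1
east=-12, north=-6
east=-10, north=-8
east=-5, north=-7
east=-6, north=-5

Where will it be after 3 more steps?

The moves between consecutive positions are (-3, -5), (+2, -2), (+5, +1), (-1, +2), (-3, -5), (+2, -2), (+5, +1), (-1, +2); they repeat the 4-cycle [(-3, -5), (+2, -2), (+5, +1), (-1, +2)].
step 9: apply (-3, -5) → east=-9, north=-10
step 10: apply (+2, -2) → east=-7, north=-12
step 11: apply (+5, +1) → east=-2, north=-11

east=-2, north=-11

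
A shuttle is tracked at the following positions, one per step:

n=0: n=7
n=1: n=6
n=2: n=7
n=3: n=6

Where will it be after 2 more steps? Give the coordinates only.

n=6

Step-to-step displacements: -1, +1, -1; each is -1× the previous.
step 4: 6 + 1 → n=7
step 5: 7 − 1 → n=6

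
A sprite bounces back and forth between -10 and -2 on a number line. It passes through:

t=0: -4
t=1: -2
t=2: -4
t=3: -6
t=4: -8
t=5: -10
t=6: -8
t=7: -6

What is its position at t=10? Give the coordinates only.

-4

The value reflects between -10 and -2, moving 2 per step.
  step 8: -6 → -4
  step 9: -4 → -2
  step 10: -2 → -4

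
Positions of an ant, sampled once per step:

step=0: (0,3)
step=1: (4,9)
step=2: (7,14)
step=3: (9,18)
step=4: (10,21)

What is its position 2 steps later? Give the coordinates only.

(9,24)

First differences are (+4,+6), (+3,+5), (+2,+4), (+1,+3); their common second difference is (-1,-1) (constant acceleration).
step 5: (10,21) + (+0,+2) → (10,23)
step 6: (10,23) + (-1,+1) → (9,24)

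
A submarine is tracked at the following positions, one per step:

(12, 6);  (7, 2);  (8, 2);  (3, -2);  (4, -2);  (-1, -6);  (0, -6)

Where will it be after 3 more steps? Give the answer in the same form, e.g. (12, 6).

(-9, -14)

Step-to-step displacements: (-5, -4), (+1, +0), (-5, -4), (+1, +0), (-5, -4), (+1, +0) — a repeating cycle of length 2.
step 7: apply (-5, -4) → (-5, -10)
step 8: apply (+1, +0) → (-4, -10)
step 9: apply (-5, -4) → (-9, -14)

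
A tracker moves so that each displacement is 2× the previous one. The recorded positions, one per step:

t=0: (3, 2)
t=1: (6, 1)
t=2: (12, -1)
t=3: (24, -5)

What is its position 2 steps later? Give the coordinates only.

(96, -29)

Consecutive displacements (+3, -1), (+6, -2), (+12, -4) scale by a factor of 2 each step.
step 4: (24, -5) + (+24, -8) → (48, -13)
step 5: (48, -13) + (+48, -16) → (96, -29)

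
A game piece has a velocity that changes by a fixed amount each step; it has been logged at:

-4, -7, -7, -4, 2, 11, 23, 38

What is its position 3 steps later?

First differences are -3, +0, +3, +6, +9, +12, +15; their common second difference is +3 (constant acceleration).
step 8: 38 + 18 → 56
step 9: 56 + 21 → 77
step 10: 77 + 24 → 101

101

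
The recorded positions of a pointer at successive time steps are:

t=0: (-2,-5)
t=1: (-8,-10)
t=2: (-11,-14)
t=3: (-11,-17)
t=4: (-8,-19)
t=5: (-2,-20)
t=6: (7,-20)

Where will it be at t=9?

Taking differences between consecutive positions: (-6,-5), (-3,-4), (+0,-3), (+3,-2), (+6,-1), (+9,+0). These grow by (+3,+1) each step.
step 7: (7,-20) + (+12,+1) → (19,-19)
step 8: (19,-19) + (+15,+2) → (34,-17)
step 9: (34,-17) + (+18,+3) → (52,-14)

(52,-14)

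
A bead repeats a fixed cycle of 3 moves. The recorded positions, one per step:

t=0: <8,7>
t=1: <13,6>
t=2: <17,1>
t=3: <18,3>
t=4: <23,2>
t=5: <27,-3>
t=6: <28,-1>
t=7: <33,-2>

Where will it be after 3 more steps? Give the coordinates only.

Step-to-step displacements: <+5,-1>, <+4,-5>, <+1,+2>, <+5,-1>, <+4,-5>, <+1,+2>, <+5,-1> — a repeating cycle of length 3.
step 8: apply <+4,-5> → <37,-7>
step 9: apply <+1,+2> → <38,-5>
step 10: apply <+5,-1> → <43,-6>

<43,-6>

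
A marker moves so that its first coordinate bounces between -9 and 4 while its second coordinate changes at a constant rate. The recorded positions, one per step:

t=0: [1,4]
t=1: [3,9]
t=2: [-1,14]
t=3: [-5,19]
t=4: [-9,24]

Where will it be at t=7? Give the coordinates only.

The first coordinate travels 4 per step and bounces off the walls at -9 and 4.
  step 5: -9 → -5
  step 6: -5 → -1
  step 7: -1 → 3
The second coordinate changes by +5 each step: at step 7 it is 39.

[3,39]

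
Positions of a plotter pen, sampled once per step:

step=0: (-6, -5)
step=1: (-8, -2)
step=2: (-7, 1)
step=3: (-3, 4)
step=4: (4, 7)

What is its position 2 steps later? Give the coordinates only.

First differences are (-2, +3), (+1, +3), (+4, +3), (+7, +3); their common second difference is (+3, +0) (constant acceleration).
step 5: (4, 7) + (+10, +3) → (14, 10)
step 6: (14, 10) + (+13, +3) → (27, 13)

(27, 13)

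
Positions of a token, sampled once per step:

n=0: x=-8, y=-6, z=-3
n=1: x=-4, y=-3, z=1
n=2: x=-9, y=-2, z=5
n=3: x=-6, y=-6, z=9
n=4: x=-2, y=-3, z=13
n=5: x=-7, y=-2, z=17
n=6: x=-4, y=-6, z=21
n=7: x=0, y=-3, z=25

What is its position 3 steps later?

The moves between consecutive positions are (+4, +3, +4), (-5, +1, +4), (+3, -4, +4), (+4, +3, +4), (-5, +1, +4), (+3, -4, +4), (+4, +3, +4); they repeat the 3-cycle [(+4, +3, +4), (-5, +1, +4), (+3, -4, +4)].
step 8: apply (-5, +1, +4) → x=-5, y=-2, z=29
step 9: apply (+3, -4, +4) → x=-2, y=-6, z=33
step 10: apply (+4, +3, +4) → x=2, y=-3, z=37

x=2, y=-3, z=37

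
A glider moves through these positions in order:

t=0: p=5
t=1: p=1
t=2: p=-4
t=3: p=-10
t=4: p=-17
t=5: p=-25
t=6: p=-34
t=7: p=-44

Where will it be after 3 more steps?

p=-80

First differences are -4, -5, -6, -7, -8, -9, -10; their common second difference is -1 (constant acceleration).
step 8: -44 − 11 → p=-55
step 9: -55 − 12 → p=-67
step 10: -67 − 13 → p=-80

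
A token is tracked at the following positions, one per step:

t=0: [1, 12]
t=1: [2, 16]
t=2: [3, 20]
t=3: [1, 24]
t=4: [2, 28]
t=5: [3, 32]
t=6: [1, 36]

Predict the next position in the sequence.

[2, 40]

First: cycles through 1, 2, 3 every 3 steps. Step 7 lands at position 1 of the cycle → 2.
Second: linear, +4 per step → 40 at step 7.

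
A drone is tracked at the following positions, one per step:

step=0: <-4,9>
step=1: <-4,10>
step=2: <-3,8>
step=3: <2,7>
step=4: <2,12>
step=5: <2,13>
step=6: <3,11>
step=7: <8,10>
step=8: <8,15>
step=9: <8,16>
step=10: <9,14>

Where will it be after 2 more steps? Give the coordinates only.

<14,18>

Differencing gives <+0,+1>, <+1,-2>, <+5,-1>, <+0,+5>, <+0,+1>, <+1,-2>, <+5,-1>, <+0,+5>, <+0,+1>, <+1,-2>. This is the pattern <+0,+1>, <+1,-2>, <+5,-1>, <+0,+5> repeated.
step 11: apply <+5,-1> → <14,13>
step 12: apply <+0,+5> → <14,18>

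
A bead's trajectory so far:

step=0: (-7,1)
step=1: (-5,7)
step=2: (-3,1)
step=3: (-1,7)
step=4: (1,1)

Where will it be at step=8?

The first coordinate changes by +2 each step, so at step 8 it is -7 + 8·(2) = 9.
The second coordinate repeats the cycle [1, 7] with period 2; step 8 mod 2 = 0, giving 1.

(9,1)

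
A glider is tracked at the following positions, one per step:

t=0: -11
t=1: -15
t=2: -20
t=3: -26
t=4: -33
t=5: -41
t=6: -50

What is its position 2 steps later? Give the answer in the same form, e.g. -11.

Successive displacements: -4, -5, -6, -7, -8, -9 — each changes by -1.
step 7: -50 − 10 → -60
step 8: -60 − 11 → -71

-71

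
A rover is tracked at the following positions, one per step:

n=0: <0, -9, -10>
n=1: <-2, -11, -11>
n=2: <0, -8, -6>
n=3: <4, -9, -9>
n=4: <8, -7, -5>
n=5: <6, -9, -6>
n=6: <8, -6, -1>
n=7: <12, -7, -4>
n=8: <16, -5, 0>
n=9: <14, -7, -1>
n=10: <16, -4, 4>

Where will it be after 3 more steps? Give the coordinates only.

Differencing gives <-2, -2, -1>, <+2, +3, +5>, <+4, -1, -3>, <+4, +2, +4>, <-2, -2, -1>, <+2, +3, +5>, <+4, -1, -3>, <+4, +2, +4>, <-2, -2, -1>, <+2, +3, +5>. This is the pattern <-2, -2, -1>, <+2, +3, +5>, <+4, -1, -3>, <+4, +2, +4> repeated.
step 11: apply <+4, -1, -3> → <20, -5, 1>
step 12: apply <+4, +2, +4> → <24, -3, 5>
step 13: apply <-2, -2, -1> → <22, -5, 4>

<22, -5, 4>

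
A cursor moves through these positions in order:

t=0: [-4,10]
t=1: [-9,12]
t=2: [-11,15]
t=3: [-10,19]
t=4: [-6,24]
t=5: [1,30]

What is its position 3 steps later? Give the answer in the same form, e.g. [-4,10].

Taking differences between consecutive positions: [-5,+2], [-2,+3], [+1,+4], [+4,+5], [+7,+6]. These grow by [+3,+1] each step.
step 6: [1,30] + [+10,+7] → [11,37]
step 7: [11,37] + [+13,+8] → [24,45]
step 8: [24,45] + [+16,+9] → [40,54]

[40,54]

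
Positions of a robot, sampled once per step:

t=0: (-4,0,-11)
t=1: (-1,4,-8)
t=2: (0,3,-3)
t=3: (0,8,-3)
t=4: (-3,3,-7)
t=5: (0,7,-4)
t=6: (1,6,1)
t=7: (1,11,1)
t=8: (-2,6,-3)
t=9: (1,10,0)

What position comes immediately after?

(2,9,5)

The moves between consecutive positions are (+3,+4,+3), (+1,-1,+5), (+0,+5,+0), (-3,-5,-4), (+3,+4,+3), (+1,-1,+5), (+0,+5,+0), (-3,-5,-4), (+3,+4,+3); they repeat the 4-cycle [(+3,+4,+3), (+1,-1,+5), (+0,+5,+0), (-3,-5,-4)].
step 10: apply (+1,-1,+5) → (2,9,5)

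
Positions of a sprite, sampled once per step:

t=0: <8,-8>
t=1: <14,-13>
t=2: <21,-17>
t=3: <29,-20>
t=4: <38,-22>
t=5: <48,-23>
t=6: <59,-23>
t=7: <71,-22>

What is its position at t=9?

Successive displacements: <+6,-5>, <+7,-4>, <+8,-3>, <+9,-2>, <+10,-1>, <+11,+0>, <+12,+1> — each changes by <+1,+1>.
step 8: <71,-22> + <+13,+2> → <84,-20>
step 9: <84,-20> + <+14,+3> → <98,-17>

<98,-17>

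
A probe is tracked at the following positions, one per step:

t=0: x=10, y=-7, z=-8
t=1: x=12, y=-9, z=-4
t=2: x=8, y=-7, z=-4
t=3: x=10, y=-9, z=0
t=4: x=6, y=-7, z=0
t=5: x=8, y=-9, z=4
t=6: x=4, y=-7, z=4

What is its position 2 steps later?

The moves between consecutive positions are (+2, -2, +4), (-4, +2, +0), (+2, -2, +4), (-4, +2, +0), (+2, -2, +4), (-4, +2, +0); they repeat the 2-cycle [(+2, -2, +4), (-4, +2, +0)].
step 7: apply (+2, -2, +4) → x=6, y=-9, z=8
step 8: apply (-4, +2, +0) → x=2, y=-7, z=8

x=2, y=-7, z=8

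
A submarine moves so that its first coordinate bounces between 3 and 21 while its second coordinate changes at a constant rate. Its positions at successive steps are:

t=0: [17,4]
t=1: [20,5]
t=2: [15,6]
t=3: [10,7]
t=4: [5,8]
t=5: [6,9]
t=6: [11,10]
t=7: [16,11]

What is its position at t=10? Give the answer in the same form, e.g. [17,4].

The first coordinate travels 5 per step and bounces off the walls at 3 and 21.
  step 8: 16 → 21
  step 9: 21 → 16
  step 10: 16 → 11
The second coordinate changes by +1 each step: at step 10 it is 14.

[11,14]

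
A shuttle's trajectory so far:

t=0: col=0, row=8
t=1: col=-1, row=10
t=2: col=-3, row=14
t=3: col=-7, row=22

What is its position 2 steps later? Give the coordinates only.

col=-31, row=70

Consecutive displacements (-1, +2), (-2, +4), (-4, +8) scale by a factor of 2 each step.
step 4: col=-7, row=22 + (-8, +16) → col=-15, row=38
step 5: col=-15, row=38 + (-16, +32) → col=-31, row=70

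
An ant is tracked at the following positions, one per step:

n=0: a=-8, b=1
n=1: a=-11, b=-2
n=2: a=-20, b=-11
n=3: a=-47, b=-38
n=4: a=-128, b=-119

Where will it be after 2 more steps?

Step-to-step displacements: (-3,-3), (-9,-9), (-27,-27), (-81,-81); each is 3× the previous.
step 5: a=-128, b=-119 + (-243,-243) → a=-371, b=-362
step 6: a=-371, b=-362 + (-729,-729) → a=-1100, b=-1091

a=-1100, b=-1091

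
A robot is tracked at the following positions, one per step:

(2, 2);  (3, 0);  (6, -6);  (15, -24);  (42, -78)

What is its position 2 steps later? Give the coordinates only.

(366, -726)

Consecutive displacements (+1, -2), (+3, -6), (+9, -18), (+27, -54) scale by a factor of 3 each step.
step 5: (42, -78) + (+81, -162) → (123, -240)
step 6: (123, -240) + (+243, -486) → (366, -726)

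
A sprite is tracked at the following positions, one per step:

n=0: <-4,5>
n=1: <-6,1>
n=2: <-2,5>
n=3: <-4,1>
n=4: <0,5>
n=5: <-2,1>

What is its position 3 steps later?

Step-to-step displacements: <-2,-4>, <+4,+4>, <-2,-4>, <+4,+4>, <-2,-4> — a repeating cycle of length 2.
step 6: apply <+4,+4> → <2,5>
step 7: apply <-2,-4> → <0,1>
step 8: apply <+4,+4> → <4,5>

<4,5>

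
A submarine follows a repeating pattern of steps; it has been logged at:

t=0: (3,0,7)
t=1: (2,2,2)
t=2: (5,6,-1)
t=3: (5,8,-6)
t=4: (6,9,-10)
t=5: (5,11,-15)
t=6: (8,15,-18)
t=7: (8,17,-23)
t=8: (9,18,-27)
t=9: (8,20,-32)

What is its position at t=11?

(11,26,-40)

Differencing gives (-1,+2,-5), (+3,+4,-3), (+0,+2,-5), (+1,+1,-4), (-1,+2,-5), (+3,+4,-3), (+0,+2,-5), (+1,+1,-4), (-1,+2,-5). This is the pattern (-1,+2,-5), (+3,+4,-3), (+0,+2,-5), (+1,+1,-4) repeated.
step 10: apply (+3,+4,-3) → (11,24,-35)
step 11: apply (+0,+2,-5) → (11,26,-40)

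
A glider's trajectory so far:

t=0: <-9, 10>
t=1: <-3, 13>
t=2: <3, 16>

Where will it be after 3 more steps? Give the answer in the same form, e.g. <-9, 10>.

<21, 25>

Each step adds <+6, +3> to the position.
step 3: <3, 16> + <+6, +3> → <9, 19>
step 4: <9, 19> + <+6, +3> → <15, 22>
step 5: <15, 22> + <+6, +3> → <21, 25>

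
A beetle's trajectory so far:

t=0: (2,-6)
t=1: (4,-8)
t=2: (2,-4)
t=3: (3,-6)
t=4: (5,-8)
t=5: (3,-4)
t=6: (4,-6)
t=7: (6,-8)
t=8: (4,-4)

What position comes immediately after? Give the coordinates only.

(5,-6)

Step-to-step displacements: (+2,-2), (-2,+4), (+1,-2), (+2,-2), (-2,+4), (+1,-2), (+2,-2), (-2,+4) — a repeating cycle of length 3.
step 9: apply (+1,-2) → (5,-6)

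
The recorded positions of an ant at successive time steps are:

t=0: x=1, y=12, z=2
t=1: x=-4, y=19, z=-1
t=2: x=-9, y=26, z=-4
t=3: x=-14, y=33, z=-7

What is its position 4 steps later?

x=-34, y=61, z=-19

Constant displacement of (-5,+7,-3) per step.
step 4: x=-14, y=33, z=-7 + (-5,+7,-3) → x=-19, y=40, z=-10
step 5: x=-19, y=40, z=-10 + (-5,+7,-3) → x=-24, y=47, z=-13
step 6: x=-24, y=47, z=-13 + (-5,+7,-3) → x=-29, y=54, z=-16
step 7: x=-29, y=54, z=-16 + (-5,+7,-3) → x=-34, y=61, z=-19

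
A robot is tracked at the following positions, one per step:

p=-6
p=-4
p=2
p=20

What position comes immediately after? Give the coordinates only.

p=74

The jumps are +2, +6, +18 — a geometric progression with ratio 3.
step 4: 20 + 54 → p=74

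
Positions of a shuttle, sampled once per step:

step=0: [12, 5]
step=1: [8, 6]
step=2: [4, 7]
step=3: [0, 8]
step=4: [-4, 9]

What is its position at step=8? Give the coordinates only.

[-20, 13]

Constant displacement of [-4, +1] per step.
step 5: [-4, 9] + [-4, +1] → [-8, 10]
step 6: [-8, 10] + [-4, +1] → [-12, 11]
step 7: [-12, 11] + [-4, +1] → [-16, 12]
step 8: [-16, 12] + [-4, +1] → [-20, 13]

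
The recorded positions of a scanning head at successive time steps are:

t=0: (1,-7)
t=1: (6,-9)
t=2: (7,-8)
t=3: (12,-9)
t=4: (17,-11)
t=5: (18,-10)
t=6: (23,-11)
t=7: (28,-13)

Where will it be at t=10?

Step-to-step displacements: (+5,-2), (+1,+1), (+5,-1), (+5,-2), (+1,+1), (+5,-1), (+5,-2) — a repeating cycle of length 3.
step 8: apply (+1,+1) → (29,-12)
step 9: apply (+5,-1) → (34,-13)
step 10: apply (+5,-2) → (39,-15)

(39,-15)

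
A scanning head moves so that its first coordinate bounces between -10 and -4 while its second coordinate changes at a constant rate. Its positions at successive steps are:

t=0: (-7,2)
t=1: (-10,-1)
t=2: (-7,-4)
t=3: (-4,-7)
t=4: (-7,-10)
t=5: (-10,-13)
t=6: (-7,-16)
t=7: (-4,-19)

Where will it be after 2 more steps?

The first coordinate reflects between -10 and -4, moving 3 per step.
  step 8: -4 → -7
  step 9: -7 → -10
The second coordinate changes by -3 each step: at step 9 it is -25.

(-10,-25)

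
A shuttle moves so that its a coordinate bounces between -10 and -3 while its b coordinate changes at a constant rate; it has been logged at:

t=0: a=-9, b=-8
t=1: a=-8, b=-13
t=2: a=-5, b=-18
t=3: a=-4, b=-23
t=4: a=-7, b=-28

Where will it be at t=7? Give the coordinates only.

a=-4, b=-43

The a coordinate reflects between -10 and -3, moving 3 per step.
  step 5: -7 → -10
  step 6: -10 → -7
  step 7: -7 → -4
The b coordinate changes by -5 each step: at step 7 it is -43.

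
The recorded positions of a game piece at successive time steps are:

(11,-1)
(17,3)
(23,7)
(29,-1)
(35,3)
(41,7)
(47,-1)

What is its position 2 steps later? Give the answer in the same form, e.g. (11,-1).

The first coordinate changes by +6 each step, so at step 8 it is 11 + 8·(6) = 59.
The second coordinate repeats the cycle [-1, 3, 7] with period 3; step 8 mod 3 = 2, giving 7.

(59,7)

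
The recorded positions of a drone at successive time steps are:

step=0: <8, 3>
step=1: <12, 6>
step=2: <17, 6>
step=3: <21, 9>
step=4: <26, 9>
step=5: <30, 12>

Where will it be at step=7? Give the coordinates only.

<39, 15>

Differencing gives <+4, +3>, <+5, +0>, <+4, +3>, <+5, +0>, <+4, +3>. This is the pattern <+4, +3>, <+5, +0> repeated.
step 6: apply <+5, +0> → <35, 12>
step 7: apply <+4, +3> → <39, 15>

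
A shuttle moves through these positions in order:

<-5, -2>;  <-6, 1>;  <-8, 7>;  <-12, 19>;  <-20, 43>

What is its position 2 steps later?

<-68, 187>

Consecutive displacements <-1, +3>, <-2, +6>, <-4, +12>, <-8, +24> scale by a factor of 2 each step.
step 5: <-20, 43> + <-16, +48> → <-36, 91>
step 6: <-36, 91> + <-32, +96> → <-68, 187>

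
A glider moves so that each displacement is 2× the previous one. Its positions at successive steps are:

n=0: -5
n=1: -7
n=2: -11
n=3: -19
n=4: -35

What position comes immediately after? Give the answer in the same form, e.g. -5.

Consecutive displacements -2, -4, -8, -16 scale by a factor of 2 each step.
step 5: -35 − 32 → -67

-67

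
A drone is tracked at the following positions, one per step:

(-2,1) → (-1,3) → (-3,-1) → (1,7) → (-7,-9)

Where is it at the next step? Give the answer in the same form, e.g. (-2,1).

(9,23)

Step-to-step displacements: (+1,+2), (-2,-4), (+4,+8), (-8,-16); each is -2× the previous.
step 5: (-7,-9) + (+16,+32) → (9,23)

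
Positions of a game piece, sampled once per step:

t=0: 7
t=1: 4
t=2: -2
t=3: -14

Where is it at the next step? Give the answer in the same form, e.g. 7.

-38

Step-to-step displacements: -3, -6, -12; each is 2× the previous.
step 4: -14 − 24 → -38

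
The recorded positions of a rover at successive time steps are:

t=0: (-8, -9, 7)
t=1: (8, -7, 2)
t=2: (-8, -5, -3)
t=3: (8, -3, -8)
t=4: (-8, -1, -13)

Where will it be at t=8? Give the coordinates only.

First: cycles through -8, 8 every 2 steps. Step 8 lands at position 0 of the cycle → -8.
Second: linear, +2 per step → 7 at step 8.
Third: linear, -5 per step → -33 at step 8.

(-8, 7, -33)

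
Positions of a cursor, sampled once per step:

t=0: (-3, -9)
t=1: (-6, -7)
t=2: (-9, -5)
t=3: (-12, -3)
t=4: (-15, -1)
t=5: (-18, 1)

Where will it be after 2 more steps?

The position changes by (-3, +2) every step.
step 6: (-18, 1) + (-3, +2) → (-21, 3)
step 7: (-21, 3) + (-3, +2) → (-24, 5)

(-24, 5)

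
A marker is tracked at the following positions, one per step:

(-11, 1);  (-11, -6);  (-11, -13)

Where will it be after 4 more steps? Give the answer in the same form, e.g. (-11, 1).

The position changes by (+0, -7) every step.
step 3: (-11, -13) + (+0, -7) → (-11, -20)
step 4: (-11, -20) + (+0, -7) → (-11, -27)
step 5: (-11, -27) + (+0, -7) → (-11, -34)
step 6: (-11, -34) + (+0, -7) → (-11, -41)

(-11, -41)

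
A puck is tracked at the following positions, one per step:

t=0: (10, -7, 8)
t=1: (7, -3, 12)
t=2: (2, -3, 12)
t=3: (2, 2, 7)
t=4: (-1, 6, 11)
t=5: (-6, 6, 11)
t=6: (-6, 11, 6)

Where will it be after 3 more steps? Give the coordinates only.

(-14, 20, 5)

Differencing gives (-3, +4, +4), (-5, +0, +0), (+0, +5, -5), (-3, +4, +4), (-5, +0, +0), (+0, +5, -5). This is the pattern (-3, +4, +4), (-5, +0, +0), (+0, +5, -5) repeated.
step 7: apply (-3, +4, +4) → (-9, 15, 10)
step 8: apply (-5, +0, +0) → (-14, 15, 10)
step 9: apply (+0, +5, -5) → (-14, 20, 5)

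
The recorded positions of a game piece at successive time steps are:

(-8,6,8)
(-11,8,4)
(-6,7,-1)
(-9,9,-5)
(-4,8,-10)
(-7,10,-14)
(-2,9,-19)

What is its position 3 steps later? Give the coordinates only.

Differencing gives (-3,+2,-4), (+5,-1,-5), (-3,+2,-4), (+5,-1,-5), (-3,+2,-4), (+5,-1,-5). This is the pattern (-3,+2,-4), (+5,-1,-5) repeated.
step 7: apply (-3,+2,-4) → (-5,11,-23)
step 8: apply (+5,-1,-5) → (0,10,-28)
step 9: apply (-3,+2,-4) → (-3,12,-32)

(-3,12,-32)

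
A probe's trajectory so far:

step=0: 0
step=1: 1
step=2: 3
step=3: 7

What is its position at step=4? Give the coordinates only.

Consecutive displacements +1, +2, +4 scale by a factor of 2 each step.
step 4: 7 + 8 → 15

15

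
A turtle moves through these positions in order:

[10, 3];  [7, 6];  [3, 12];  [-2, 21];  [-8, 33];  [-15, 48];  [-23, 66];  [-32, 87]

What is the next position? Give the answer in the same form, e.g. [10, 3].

[-42, 111]

Successive displacements: [-3, +3], [-4, +6], [-5, +9], [-6, +12], [-7, +15], [-8, +18], [-9, +21] — each changes by [-1, +3].
step 8: [-32, 87] + [-10, +24] → [-42, 111]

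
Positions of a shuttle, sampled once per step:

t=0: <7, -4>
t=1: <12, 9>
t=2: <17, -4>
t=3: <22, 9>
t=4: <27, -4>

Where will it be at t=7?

The first coordinate changes by +5 each step, so at step 7 it is 7 + 7·(5) = 42.
The second coordinate repeats the cycle [-4, 9] with period 2; step 7 mod 2 = 1, giving 9.

<42, 9>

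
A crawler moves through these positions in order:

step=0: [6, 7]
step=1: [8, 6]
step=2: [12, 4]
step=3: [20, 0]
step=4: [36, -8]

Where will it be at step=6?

Consecutive displacements [+2, -1], [+4, -2], [+8, -4], [+16, -8] scale by a factor of 2 each step.
step 5: [36, -8] + [+32, -16] → [68, -24]
step 6: [68, -24] + [+64, -32] → [132, -56]

[132, -56]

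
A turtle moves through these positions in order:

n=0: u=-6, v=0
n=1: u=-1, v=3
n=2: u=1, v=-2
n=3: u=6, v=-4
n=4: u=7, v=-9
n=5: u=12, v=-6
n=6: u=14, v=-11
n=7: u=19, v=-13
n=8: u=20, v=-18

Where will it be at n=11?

Step-to-step displacements: (+5, +3), (+2, -5), (+5, -2), (+1, -5), (+5, +3), (+2, -5), (+5, -2), (+1, -5) — a repeating cycle of length 4.
step 9: apply (+5, +3) → u=25, v=-15
step 10: apply (+2, -5) → u=27, v=-20
step 11: apply (+5, -2) → u=32, v=-22

u=32, v=-22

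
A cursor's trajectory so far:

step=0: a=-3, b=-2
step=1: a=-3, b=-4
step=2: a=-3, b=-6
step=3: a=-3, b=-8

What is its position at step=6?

The position changes by (+0, -2) every step.
step 4: a=-3, b=-8 + (+0, -2) → a=-3, b=-10
step 5: a=-3, b=-10 + (+0, -2) → a=-3, b=-12
step 6: a=-3, b=-12 + (+0, -2) → a=-3, b=-14

a=-3, b=-14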